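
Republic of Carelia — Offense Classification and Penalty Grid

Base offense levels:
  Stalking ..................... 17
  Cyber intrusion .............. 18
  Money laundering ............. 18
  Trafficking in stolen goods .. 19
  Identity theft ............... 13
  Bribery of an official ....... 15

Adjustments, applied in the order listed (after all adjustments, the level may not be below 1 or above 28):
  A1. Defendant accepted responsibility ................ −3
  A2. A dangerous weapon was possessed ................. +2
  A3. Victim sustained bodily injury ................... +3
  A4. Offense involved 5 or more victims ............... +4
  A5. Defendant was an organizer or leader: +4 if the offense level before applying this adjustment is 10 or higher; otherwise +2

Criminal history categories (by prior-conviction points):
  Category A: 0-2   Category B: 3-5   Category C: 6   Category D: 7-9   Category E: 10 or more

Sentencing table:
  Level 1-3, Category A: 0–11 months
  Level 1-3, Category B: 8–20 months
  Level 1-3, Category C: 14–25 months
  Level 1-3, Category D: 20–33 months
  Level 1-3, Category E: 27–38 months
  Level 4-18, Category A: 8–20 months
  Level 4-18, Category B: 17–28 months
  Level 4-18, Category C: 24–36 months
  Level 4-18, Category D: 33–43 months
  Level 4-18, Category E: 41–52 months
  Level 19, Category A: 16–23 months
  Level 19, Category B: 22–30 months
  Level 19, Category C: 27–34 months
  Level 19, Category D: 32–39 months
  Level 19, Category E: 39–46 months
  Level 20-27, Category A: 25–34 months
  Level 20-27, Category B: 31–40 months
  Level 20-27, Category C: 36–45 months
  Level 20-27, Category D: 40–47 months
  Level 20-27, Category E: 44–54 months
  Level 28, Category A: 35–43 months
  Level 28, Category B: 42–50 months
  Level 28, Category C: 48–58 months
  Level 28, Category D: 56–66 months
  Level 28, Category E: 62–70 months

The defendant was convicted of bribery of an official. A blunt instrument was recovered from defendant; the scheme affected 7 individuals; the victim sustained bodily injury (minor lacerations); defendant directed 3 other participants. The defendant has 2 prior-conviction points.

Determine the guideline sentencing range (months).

35-43 months

Base offense level for bribery of an official: 15.
A2 applies: 15 + 2 = 17.
A3 applies: 17 + 3 = 20.
A4 applies: 20 + 4 = 24.
A5 applies (level before this adjustment is 24 ≥ 10, so +4): 24 + 4 = 28.
Final offense level: 28.
Criminal history: 2 prior points → Category A (0-2).
Level 28 falls in the 28 band.
Grid: Level 28 × Category A = 35-43 months.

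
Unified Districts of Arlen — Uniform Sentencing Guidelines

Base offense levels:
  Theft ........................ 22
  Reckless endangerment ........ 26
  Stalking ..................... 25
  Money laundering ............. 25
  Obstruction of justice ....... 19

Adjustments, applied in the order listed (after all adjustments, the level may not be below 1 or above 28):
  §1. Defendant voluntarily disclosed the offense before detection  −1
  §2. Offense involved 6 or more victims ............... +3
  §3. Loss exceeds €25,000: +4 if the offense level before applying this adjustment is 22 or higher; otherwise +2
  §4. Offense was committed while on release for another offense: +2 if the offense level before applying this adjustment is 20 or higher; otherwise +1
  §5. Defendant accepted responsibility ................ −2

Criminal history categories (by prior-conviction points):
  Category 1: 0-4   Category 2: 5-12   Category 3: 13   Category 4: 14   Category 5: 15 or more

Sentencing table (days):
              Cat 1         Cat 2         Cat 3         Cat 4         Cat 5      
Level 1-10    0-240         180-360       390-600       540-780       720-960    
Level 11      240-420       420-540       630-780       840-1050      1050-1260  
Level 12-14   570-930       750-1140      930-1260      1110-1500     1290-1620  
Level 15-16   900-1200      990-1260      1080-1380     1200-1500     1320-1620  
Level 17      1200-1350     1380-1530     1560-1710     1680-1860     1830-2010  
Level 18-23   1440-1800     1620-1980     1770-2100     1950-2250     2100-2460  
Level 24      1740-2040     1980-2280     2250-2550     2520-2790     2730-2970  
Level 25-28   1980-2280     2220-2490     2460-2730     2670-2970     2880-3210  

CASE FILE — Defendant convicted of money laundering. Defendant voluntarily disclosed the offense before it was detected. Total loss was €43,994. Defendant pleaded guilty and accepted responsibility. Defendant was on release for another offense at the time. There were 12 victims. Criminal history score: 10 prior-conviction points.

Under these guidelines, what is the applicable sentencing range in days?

Base offense level for money laundering: 25.
§1 applies: 25 − 1 = 24.
§2 applies: 24 + 3 = 27.
§3 applies (level before this adjustment is 27 ≥ 22, so +4): 27 + 4 = 31.
§4 applies (level before this adjustment is 31 ≥ 20, so +2): 31 + 2 = 33.
§5 applies: 33 − 2 = 31.
Level 31 exceeds the maximum of 28; capped at 28.
Final offense level: 28.
Criminal history: 10 prior points → Category 2 (5-12).
Level 28 falls in the 25-28 band.
Grid: Level 25-28 × Category 2 = 2220-2490 days.

2220-2490 days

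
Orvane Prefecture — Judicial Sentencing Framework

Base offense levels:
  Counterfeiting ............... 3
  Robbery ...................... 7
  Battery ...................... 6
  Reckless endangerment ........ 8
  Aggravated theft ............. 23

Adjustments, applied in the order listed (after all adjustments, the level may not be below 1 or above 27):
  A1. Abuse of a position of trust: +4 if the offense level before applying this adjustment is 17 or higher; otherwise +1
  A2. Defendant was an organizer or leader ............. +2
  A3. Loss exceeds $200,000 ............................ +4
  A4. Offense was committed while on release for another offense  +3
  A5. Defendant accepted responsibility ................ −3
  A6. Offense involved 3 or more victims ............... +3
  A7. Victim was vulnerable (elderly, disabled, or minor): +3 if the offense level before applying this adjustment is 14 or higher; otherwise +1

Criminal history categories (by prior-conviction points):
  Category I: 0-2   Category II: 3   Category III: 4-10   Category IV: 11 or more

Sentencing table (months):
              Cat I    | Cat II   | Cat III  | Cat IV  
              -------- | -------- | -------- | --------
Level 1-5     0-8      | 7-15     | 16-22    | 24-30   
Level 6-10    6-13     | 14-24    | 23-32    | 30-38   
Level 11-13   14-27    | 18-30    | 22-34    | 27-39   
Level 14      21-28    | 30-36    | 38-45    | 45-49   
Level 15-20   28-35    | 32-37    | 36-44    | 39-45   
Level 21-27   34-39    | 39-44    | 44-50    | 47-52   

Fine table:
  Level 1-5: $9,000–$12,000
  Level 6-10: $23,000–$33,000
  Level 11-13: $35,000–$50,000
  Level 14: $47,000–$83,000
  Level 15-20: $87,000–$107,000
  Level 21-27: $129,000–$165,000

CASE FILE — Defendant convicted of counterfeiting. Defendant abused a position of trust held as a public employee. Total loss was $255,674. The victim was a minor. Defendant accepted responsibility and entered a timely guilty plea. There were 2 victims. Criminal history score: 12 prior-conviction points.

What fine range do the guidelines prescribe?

Base offense level for counterfeiting: 3.
A1 applies (level before this adjustment is 3 < 17, so +1): 3 + 1 = 4.
A2 does not apply.
A3 applies: 4 + 4 = 8.
A5 applies: 8 − 3 = 5.
A7 applies (level before this adjustment is 5 < 14, so +1): 5 + 1 = 6.
Final offense level: 6.
Level 6 falls in the 6-10 band.
Fine table: Level 6-10 → $23,000–$33,000.

$23,000–$33,000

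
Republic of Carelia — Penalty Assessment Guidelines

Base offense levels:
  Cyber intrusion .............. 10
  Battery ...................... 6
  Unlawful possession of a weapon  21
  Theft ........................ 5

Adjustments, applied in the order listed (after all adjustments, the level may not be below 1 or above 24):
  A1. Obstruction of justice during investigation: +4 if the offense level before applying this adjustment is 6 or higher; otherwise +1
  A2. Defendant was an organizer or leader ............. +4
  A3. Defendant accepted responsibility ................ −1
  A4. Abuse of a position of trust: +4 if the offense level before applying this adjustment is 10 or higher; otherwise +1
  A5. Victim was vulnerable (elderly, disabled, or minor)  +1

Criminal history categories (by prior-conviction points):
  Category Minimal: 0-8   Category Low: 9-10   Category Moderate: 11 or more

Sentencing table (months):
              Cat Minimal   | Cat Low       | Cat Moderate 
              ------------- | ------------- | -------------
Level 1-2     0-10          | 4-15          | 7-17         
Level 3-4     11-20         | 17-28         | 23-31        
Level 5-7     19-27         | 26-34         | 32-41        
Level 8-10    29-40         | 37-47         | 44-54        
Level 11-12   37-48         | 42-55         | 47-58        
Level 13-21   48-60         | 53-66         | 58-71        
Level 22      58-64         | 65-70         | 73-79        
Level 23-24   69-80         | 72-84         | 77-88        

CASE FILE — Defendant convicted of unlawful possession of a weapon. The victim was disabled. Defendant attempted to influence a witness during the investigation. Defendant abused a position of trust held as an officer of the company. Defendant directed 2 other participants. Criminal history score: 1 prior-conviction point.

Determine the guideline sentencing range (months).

69-80 months

Base offense level for unlawful possession of a weapon: 21.
A1 applies (level before this adjustment is 21 ≥ 6, so +4): 21 + 4 = 25.
A2 applies: 25 + 4 = 29.
A3 does not apply.
A4 applies (level before this adjustment is 29 ≥ 10, so +4): 29 + 4 = 33.
A5 applies: 33 + 1 = 34.
Level 34 exceeds the maximum of 24; capped at 24.
Final offense level: 24.
Criminal history: 1 prior point → Category Minimal (0-8).
Level 24 falls in the 23-24 band.
Grid: Level 23-24 × Category Minimal = 69-80 months.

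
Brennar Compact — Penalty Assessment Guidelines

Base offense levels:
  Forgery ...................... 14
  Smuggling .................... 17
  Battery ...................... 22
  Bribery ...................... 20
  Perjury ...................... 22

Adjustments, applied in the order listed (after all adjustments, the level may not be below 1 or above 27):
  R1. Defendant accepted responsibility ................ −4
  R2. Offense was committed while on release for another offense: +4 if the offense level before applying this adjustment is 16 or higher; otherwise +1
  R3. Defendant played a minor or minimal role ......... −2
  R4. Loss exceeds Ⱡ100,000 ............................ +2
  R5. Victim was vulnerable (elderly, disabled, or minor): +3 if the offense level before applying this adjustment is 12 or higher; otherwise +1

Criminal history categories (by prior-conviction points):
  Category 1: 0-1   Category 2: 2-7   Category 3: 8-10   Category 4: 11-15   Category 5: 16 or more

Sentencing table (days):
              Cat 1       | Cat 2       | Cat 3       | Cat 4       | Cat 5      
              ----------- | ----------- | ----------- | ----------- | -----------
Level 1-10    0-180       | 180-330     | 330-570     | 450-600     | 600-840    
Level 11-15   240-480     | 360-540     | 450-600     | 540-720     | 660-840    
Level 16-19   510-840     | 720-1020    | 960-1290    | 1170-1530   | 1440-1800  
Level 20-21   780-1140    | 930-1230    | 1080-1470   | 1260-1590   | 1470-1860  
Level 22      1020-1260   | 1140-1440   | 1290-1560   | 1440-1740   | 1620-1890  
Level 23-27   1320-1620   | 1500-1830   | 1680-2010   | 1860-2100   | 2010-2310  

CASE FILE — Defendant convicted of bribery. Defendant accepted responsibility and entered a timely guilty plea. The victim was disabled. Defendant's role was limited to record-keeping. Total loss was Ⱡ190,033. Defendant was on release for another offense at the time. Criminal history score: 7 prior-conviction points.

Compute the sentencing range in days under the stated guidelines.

Base offense level for bribery: 20.
R1 applies: 20 − 4 = 16.
R2 applies (level before this adjustment is 16 ≥ 16, so +4): 16 + 4 = 20.
R3 applies: 20 − 2 = 18.
R4 applies: 18 + 2 = 20.
R5 applies (level before this adjustment is 20 ≥ 12, so +3): 20 + 3 = 23.
Final offense level: 23.
Criminal history: 7 prior points → Category 2 (2-7).
Level 23 falls in the 23-27 band.
Grid: Level 23-27 × Category 2 = 1500-1830 days.

1500-1830 days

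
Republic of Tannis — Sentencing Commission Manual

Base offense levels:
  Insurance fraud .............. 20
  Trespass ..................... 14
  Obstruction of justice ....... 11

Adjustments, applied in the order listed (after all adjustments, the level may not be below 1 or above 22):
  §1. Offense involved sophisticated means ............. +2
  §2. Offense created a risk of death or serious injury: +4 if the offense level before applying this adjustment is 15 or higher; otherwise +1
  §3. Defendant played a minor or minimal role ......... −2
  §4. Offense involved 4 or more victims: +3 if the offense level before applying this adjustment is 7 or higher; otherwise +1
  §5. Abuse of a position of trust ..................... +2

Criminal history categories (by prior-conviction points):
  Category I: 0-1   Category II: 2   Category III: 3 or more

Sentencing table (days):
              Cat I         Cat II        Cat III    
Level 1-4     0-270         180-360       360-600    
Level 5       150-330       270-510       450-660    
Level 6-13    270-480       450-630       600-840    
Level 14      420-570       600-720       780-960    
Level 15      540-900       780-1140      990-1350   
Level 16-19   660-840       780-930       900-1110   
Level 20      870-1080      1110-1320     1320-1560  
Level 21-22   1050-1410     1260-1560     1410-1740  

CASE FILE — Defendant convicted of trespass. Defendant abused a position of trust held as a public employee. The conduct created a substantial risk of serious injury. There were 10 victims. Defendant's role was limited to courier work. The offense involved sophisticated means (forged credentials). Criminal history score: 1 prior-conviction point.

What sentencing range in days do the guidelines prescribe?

1050-1410 days

Base offense level for trespass: 14.
§1 applies: 14 + 2 = 16.
§2 applies (level before this adjustment is 16 ≥ 15, so +4): 16 + 4 = 20.
§3 applies: 20 − 2 = 18.
§4 applies (level before this adjustment is 18 ≥ 7, so +3): 18 + 3 = 21.
§5 applies: 21 + 2 = 23.
Level 23 exceeds the maximum of 22; capped at 22.
Final offense level: 22.
Criminal history: 1 prior point → Category I (0-1).
Level 22 falls in the 21-22 band.
Grid: Level 21-22 × Category I = 1050-1410 days.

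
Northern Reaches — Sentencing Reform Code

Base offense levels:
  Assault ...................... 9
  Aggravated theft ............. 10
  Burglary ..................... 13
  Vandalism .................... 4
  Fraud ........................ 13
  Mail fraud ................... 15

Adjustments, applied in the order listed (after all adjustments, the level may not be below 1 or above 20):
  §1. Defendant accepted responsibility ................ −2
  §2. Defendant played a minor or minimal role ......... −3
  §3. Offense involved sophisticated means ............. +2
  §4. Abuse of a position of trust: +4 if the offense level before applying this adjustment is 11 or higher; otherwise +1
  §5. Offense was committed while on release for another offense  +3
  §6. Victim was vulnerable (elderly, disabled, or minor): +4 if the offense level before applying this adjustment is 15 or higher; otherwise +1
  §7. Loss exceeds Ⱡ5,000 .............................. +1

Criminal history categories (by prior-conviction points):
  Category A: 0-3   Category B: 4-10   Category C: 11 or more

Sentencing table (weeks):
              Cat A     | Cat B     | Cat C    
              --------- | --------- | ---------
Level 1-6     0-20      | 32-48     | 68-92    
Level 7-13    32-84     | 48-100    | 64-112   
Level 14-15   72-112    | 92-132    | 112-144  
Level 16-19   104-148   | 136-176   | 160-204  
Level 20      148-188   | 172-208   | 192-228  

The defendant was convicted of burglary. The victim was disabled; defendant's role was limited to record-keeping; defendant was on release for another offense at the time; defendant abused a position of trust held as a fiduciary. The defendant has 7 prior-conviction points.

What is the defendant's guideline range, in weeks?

92-132 weeks

Base offense level for burglary: 13.
§2 applies: 13 − 3 = 10.
§3 does not apply.
§4 applies (level before this adjustment is 10 < 11, so +1): 10 + 1 = 11.
§5 applies: 11 + 3 = 14.
§6 applies (level before this adjustment is 14 < 15, so +1): 14 + 1 = 15.
§7 does not apply.
Final offense level: 15.
Criminal history: 7 prior points → Category B (4-10).
Level 15 falls in the 14-15 band.
Grid: Level 14-15 × Category B = 92-132 weeks.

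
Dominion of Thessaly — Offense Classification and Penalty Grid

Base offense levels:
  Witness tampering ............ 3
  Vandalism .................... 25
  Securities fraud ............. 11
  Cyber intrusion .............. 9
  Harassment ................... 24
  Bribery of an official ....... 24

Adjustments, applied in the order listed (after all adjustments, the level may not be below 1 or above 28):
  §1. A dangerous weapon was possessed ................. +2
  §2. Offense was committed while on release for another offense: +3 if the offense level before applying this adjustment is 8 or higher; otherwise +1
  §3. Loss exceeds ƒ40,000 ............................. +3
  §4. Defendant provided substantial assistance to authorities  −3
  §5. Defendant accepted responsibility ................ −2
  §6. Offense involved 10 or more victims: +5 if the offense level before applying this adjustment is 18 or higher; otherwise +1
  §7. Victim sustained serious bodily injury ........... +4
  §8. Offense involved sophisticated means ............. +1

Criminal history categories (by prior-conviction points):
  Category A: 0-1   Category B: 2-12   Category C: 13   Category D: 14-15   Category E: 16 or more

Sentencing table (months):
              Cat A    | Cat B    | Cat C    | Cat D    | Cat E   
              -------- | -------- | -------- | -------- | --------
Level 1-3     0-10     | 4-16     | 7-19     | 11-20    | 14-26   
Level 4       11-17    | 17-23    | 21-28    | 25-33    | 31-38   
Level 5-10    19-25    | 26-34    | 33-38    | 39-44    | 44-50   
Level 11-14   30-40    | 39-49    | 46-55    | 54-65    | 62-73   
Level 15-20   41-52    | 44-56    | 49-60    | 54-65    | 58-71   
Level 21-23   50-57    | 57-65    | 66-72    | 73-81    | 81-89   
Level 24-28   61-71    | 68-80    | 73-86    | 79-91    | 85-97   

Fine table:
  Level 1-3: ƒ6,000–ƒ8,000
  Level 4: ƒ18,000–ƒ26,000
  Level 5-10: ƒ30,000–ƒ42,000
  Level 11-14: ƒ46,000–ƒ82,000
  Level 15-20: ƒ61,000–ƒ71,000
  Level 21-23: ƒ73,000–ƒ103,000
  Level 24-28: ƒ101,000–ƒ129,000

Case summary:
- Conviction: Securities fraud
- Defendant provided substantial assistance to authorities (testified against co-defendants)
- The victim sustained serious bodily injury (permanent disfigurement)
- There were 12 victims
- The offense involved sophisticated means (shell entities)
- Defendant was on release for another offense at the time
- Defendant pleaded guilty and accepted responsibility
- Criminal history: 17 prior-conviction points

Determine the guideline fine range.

Base offense level for securities fraud: 11.
§2 applies (level before this adjustment is 11 ≥ 8, so +3): 11 + 3 = 14.
§4 applies: 14 − 3 = 11.
§5 applies: 11 − 2 = 9.
§6 applies (level before this adjustment is 9 < 18, so +1): 9 + 1 = 10.
§7 applies: 10 + 4 = 14.
§8 applies: 14 + 1 = 15.
Final offense level: 15.
Level 15 falls in the 15-20 band.
Fine table: Level 15-20 → ƒ61,000–ƒ71,000.

ƒ61,000–ƒ71,000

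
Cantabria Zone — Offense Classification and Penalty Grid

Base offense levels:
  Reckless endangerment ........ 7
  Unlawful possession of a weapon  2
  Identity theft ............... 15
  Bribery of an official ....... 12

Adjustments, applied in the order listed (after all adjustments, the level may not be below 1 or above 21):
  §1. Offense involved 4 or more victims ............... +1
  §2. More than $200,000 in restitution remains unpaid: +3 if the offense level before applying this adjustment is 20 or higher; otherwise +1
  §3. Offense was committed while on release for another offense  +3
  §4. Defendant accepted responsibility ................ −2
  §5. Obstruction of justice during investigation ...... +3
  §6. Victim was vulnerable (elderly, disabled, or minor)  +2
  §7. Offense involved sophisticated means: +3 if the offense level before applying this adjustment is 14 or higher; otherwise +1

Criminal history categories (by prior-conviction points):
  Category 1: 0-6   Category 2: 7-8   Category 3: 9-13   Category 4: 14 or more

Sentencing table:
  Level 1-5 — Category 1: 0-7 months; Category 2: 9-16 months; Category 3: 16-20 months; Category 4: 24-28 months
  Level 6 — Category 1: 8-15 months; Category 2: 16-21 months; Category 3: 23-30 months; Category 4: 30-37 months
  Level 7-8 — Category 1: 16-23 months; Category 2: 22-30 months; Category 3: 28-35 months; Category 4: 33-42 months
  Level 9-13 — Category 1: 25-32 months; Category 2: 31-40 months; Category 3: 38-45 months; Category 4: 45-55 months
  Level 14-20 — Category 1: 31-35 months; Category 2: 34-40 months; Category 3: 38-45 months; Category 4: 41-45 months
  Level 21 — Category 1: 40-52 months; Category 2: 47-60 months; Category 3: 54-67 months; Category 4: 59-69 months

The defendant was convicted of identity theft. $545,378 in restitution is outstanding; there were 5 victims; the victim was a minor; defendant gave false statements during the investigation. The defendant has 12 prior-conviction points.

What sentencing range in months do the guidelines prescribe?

54-67 months

Base offense level for identity theft: 15.
§1 applies: 15 + 1 = 16.
§2 applies (level before this adjustment is 16 < 20, so +1): 16 + 1 = 17.
§3 does not apply.
§5 applies: 17 + 3 = 20.
§6 applies: 20 + 2 = 22.
§7 does not apply.
Level 22 exceeds the maximum of 21; capped at 21.
Final offense level: 21.
Criminal history: 12 prior points → Category 3 (9-13).
Level 21 falls in the 21 band.
Grid: Level 21 × Category 3 = 54-67 months.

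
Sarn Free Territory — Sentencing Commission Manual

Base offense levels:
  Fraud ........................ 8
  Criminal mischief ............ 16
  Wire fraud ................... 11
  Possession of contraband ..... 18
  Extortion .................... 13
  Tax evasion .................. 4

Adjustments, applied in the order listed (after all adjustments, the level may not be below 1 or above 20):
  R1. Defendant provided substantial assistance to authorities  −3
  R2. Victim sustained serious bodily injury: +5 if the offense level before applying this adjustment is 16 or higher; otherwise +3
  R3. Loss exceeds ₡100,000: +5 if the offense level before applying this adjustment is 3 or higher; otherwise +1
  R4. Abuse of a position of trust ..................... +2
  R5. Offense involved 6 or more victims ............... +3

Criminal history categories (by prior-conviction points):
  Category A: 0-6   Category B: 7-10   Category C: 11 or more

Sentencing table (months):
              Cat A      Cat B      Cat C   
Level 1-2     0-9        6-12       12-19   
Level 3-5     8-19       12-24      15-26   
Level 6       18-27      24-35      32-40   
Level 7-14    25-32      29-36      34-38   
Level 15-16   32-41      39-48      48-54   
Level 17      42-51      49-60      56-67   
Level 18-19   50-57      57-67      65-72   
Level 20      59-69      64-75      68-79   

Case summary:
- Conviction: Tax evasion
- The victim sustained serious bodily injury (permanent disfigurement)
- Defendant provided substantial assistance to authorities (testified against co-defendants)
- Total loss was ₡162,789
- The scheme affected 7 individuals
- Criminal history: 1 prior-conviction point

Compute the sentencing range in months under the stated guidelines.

25-32 months

Base offense level for tax evasion: 4.
R1 applies: 4 − 3 = 1.
R2 applies (level before this adjustment is 1 < 16, so +3): 1 + 3 = 4.
R3 applies (level before this adjustment is 4 ≥ 3, so +5): 4 + 5 = 9.
R5 applies: 9 + 3 = 12.
Final offense level: 12.
Criminal history: 1 prior point → Category A (0-6).
Level 12 falls in the 7-14 band.
Grid: Level 7-14 × Category A = 25-32 months.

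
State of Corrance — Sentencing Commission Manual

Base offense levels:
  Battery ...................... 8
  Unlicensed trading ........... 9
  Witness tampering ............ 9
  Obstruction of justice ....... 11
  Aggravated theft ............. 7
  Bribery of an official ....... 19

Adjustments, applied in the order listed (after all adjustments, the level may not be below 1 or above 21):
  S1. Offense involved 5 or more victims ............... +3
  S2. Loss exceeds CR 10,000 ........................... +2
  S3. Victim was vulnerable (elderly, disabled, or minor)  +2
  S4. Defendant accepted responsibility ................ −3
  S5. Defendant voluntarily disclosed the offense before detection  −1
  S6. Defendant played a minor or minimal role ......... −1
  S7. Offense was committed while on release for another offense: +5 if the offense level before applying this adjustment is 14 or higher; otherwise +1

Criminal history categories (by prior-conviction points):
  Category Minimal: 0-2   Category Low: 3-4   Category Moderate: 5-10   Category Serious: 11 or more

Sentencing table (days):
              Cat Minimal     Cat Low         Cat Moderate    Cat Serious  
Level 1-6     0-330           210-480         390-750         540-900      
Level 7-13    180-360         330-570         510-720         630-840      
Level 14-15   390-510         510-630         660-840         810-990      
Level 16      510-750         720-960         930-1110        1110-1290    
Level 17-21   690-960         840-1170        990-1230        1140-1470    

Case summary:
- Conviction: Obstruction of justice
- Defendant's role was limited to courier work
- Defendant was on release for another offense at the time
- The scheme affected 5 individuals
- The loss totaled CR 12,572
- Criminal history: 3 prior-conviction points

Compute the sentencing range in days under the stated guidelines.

Base offense level for obstruction of justice: 11.
S1 applies: 11 + 3 = 14.
S2 applies: 14 + 2 = 16.
S3 does not apply.
S4 does not apply.
S6 applies: 16 − 1 = 15.
S7 applies (level before this adjustment is 15 ≥ 14, so +5): 15 + 5 = 20.
Final offense level: 20.
Criminal history: 3 prior points → Category Low (3-4).
Level 20 falls in the 17-21 band.
Grid: Level 17-21 × Category Low = 840-1170 days.

840-1170 days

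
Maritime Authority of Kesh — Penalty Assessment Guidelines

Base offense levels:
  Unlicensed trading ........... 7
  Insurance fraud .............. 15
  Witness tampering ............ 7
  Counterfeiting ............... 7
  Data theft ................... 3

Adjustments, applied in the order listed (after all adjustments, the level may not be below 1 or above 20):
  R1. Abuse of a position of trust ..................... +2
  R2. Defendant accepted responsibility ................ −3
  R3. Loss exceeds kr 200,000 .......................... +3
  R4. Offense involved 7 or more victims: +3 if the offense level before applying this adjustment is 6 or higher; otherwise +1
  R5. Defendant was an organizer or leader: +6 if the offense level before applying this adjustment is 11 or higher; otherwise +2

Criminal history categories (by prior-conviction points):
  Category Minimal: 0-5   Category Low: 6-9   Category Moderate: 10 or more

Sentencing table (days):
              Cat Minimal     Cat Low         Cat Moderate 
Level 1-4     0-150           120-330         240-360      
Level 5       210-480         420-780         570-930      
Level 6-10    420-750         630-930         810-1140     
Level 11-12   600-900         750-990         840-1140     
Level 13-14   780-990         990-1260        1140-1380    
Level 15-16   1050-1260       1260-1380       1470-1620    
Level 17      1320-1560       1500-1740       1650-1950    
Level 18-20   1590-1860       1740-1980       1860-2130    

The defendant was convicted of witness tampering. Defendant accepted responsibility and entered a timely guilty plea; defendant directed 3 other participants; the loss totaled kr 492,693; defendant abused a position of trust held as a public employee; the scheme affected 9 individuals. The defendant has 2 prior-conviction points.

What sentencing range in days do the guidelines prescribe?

1590-1860 days

Base offense level for witness tampering: 7.
R1 applies: 7 + 2 = 9.
R2 applies: 9 − 3 = 6.
R3 applies: 6 + 3 = 9.
R4 applies (level before this adjustment is 9 ≥ 6, so +3): 9 + 3 = 12.
R5 applies (level before this adjustment is 12 ≥ 11, so +6): 12 + 6 = 18.
Final offense level: 18.
Criminal history: 2 prior points → Category Minimal (0-5).
Level 18 falls in the 18-20 band.
Grid: Level 18-20 × Category Minimal = 1590-1860 days.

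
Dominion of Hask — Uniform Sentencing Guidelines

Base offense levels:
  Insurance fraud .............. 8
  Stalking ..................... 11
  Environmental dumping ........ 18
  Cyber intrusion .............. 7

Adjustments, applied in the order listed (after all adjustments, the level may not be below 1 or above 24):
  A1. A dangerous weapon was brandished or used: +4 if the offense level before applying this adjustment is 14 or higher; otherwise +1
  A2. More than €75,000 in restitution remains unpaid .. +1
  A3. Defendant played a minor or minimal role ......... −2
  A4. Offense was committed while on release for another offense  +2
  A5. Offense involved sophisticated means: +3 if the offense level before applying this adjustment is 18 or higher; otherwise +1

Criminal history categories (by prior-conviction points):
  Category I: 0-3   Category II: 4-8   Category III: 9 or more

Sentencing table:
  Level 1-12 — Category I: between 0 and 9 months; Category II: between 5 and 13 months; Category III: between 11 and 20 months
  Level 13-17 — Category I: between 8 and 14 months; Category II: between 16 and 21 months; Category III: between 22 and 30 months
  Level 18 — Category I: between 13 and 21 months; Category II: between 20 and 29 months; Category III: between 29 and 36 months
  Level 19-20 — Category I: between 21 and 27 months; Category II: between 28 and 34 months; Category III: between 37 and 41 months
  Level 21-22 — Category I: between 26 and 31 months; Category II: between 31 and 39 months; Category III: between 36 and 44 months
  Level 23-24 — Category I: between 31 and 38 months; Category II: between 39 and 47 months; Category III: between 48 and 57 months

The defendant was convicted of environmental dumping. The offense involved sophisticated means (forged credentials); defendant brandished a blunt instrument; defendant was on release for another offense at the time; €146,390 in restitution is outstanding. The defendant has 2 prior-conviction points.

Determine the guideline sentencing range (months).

Base offense level for environmental dumping: 18.
A1 applies (level before this adjustment is 18 ≥ 14, so +4): 18 + 4 = 22.
A2 applies: 22 + 1 = 23.
A4 applies: 23 + 2 = 25.
A5 applies (level before this adjustment is 25 ≥ 18, so +3): 25 + 3 = 28.
Level 28 exceeds the maximum of 24; capped at 24.
Final offense level: 24.
Criminal history: 2 prior points → Category I (0-3).
Level 24 falls in the 23-24 band.
Grid: Level 23-24 × Category I = 31-38 months.

31-38 months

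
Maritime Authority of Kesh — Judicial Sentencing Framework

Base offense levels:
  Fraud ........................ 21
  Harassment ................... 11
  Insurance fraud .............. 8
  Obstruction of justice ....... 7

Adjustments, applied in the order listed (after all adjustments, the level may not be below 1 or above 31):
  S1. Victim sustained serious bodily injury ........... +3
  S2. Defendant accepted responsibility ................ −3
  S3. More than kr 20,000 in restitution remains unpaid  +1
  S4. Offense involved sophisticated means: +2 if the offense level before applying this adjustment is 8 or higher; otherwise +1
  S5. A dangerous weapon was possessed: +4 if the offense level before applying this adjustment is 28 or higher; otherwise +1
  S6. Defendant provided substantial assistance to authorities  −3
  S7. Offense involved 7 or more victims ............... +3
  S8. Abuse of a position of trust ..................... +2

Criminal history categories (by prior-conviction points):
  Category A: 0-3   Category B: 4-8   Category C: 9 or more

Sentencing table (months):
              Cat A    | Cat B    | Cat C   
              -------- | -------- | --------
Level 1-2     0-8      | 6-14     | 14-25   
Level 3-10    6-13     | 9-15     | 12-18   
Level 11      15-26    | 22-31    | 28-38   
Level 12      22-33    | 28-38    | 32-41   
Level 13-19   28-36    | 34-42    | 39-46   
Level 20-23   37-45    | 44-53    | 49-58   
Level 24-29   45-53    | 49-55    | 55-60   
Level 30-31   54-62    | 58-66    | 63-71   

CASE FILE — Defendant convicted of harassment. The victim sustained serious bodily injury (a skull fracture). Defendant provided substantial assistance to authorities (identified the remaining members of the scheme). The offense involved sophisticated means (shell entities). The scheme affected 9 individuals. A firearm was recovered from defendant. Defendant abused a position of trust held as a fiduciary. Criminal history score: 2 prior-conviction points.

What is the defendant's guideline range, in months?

Base offense level for harassment: 11.
S1 applies: 11 + 3 = 14.
S4 applies (level before this adjustment is 14 ≥ 8, so +2): 14 + 2 = 16.
S5 applies (level before this adjustment is 16 < 28, so +1): 16 + 1 = 17.
S6 applies: 17 − 3 = 14.
S7 applies: 14 + 3 = 17.
S8 applies: 17 + 2 = 19.
Final offense level: 19.
Criminal history: 2 prior points → Category A (0-3).
Level 19 falls in the 13-19 band.
Grid: Level 13-19 × Category A = 28-36 months.

28-36 months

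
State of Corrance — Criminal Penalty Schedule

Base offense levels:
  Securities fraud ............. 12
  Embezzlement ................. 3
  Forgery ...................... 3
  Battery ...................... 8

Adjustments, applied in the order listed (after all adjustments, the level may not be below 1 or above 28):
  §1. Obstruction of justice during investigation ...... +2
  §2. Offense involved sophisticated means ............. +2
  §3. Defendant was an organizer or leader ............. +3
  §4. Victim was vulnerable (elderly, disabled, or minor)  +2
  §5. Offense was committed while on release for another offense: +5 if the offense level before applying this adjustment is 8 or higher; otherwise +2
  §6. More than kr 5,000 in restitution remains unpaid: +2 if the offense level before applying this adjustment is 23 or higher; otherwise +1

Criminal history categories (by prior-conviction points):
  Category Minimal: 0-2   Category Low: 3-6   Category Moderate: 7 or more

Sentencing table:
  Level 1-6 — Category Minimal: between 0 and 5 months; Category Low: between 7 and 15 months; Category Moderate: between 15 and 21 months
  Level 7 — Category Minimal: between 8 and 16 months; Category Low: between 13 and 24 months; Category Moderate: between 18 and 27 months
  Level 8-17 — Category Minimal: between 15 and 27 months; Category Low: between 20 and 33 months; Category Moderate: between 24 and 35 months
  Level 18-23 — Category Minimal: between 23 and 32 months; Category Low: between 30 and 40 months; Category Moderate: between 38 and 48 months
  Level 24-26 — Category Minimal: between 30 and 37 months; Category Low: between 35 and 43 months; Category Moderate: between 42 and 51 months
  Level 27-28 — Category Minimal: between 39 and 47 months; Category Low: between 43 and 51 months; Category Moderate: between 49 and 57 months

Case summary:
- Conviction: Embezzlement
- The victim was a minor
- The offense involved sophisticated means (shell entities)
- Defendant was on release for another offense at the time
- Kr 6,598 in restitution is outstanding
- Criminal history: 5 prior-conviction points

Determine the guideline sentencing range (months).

Base offense level for embezzlement: 3.
§2 applies: 3 + 2 = 5.
§3 does not apply.
§4 applies: 5 + 2 = 7.
§5 applies (level before this adjustment is 7 < 8, so +2): 7 + 2 = 9.
§6 applies (level before this adjustment is 9 < 23, so +1): 9 + 1 = 10.
Final offense level: 10.
Criminal history: 5 prior points → Category Low (3-6).
Level 10 falls in the 8-17 band.
Grid: Level 8-17 × Category Low = 20-33 months.

20-33 months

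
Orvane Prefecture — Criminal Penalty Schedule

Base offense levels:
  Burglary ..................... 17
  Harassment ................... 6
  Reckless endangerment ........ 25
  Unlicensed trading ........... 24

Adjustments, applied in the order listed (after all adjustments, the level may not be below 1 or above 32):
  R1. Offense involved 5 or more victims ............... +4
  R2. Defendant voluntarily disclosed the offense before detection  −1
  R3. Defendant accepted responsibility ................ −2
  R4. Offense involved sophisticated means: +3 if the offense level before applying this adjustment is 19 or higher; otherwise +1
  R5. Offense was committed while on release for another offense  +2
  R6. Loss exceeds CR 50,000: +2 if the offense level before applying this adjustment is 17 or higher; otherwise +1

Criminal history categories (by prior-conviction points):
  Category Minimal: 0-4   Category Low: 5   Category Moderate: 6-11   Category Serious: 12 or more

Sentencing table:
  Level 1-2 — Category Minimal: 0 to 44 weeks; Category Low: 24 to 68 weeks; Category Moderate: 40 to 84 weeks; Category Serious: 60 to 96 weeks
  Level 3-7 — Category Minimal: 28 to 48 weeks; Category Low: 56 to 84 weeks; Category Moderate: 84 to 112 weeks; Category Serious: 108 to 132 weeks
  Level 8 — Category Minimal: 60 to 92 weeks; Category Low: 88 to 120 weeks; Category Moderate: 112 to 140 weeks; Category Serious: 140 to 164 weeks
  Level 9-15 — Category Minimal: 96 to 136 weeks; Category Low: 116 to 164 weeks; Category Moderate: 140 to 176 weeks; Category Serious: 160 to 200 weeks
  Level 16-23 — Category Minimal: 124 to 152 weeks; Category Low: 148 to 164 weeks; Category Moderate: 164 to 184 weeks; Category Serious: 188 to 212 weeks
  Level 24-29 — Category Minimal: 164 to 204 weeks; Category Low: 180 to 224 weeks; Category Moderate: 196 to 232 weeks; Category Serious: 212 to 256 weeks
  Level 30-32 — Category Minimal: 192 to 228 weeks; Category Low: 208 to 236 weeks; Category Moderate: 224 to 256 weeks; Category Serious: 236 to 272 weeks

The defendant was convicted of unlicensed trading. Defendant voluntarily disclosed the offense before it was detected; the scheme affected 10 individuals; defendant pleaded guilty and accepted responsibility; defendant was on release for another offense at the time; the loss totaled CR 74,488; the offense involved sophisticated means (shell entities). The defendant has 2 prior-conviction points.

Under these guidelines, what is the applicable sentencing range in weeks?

192-228 weeks

Base offense level for unlicensed trading: 24.
R1 applies: 24 + 4 = 28.
R2 applies: 28 − 1 = 27.
R3 applies: 27 − 2 = 25.
R4 applies (level before this adjustment is 25 ≥ 19, so +3): 25 + 3 = 28.
R5 applies: 28 + 2 = 30.
R6 applies (level before this adjustment is 30 ≥ 17, so +2): 30 + 2 = 32.
Final offense level: 32.
Criminal history: 2 prior points → Category Minimal (0-4).
Level 32 falls in the 30-32 band.
Grid: Level 30-32 × Category Minimal = 192-228 weeks.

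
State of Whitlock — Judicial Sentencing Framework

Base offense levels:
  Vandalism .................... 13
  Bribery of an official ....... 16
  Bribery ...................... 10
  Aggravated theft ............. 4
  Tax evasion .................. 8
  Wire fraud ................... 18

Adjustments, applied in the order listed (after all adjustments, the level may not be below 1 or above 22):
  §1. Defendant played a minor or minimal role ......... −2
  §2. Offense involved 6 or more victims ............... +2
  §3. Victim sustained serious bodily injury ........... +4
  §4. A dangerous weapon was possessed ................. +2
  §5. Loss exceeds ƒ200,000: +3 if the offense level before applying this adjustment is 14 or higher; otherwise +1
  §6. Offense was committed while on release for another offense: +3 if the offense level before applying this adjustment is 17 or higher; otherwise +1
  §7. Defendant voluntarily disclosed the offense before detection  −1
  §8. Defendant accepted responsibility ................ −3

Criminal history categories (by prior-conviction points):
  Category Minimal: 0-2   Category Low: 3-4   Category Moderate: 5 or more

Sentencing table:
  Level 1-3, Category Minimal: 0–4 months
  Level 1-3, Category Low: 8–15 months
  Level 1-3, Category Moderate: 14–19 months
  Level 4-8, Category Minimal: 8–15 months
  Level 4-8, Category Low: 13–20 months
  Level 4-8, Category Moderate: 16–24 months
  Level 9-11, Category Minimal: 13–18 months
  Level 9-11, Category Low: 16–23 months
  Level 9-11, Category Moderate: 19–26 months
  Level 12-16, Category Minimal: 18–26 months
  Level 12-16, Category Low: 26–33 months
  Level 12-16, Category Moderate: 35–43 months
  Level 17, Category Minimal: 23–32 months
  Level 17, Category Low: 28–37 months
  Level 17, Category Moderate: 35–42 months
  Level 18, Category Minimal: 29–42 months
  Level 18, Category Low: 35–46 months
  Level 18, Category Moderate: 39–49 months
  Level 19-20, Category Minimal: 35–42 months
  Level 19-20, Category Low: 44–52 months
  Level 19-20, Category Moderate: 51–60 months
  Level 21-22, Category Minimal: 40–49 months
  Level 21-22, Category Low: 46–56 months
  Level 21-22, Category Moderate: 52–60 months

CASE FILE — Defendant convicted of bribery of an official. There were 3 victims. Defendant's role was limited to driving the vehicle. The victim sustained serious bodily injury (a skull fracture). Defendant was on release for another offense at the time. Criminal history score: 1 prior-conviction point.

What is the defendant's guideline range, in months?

Base offense level for bribery of an official: 16.
§1 applies: 16 − 2 = 14.
§3 applies: 14 + 4 = 18.
§5 does not apply.
§6 applies (level before this adjustment is 18 ≥ 17, so +3): 18 + 3 = 21.
§7 does not apply.
§8 does not apply.
Final offense level: 21.
Criminal history: 1 prior point → Category Minimal (0-2).
Level 21 falls in the 21-22 band.
Grid: Level 21-22 × Category Minimal = 40-49 months.

40-49 months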